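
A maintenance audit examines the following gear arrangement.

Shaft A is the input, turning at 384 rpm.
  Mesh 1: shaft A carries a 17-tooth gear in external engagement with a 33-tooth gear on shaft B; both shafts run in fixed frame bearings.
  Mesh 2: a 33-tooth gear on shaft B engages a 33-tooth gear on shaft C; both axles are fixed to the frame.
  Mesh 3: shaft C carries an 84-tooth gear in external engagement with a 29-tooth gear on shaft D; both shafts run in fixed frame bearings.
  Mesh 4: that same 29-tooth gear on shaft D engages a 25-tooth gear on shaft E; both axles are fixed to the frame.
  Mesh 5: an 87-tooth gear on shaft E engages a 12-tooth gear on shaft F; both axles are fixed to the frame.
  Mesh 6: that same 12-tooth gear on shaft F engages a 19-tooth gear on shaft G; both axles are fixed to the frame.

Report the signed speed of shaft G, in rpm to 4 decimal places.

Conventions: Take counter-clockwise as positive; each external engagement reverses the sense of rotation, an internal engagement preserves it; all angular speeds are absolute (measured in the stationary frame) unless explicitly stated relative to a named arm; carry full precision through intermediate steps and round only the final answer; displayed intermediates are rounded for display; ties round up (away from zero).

recognized (7 fixed axles, 6 meshes): fixed-axis compound train
mesh 1 [17T→33T]: ω = 384.0000×17/33 = 197.8182 rpm, sense flips to −
mesh 2 [33T→33T]: ω = 197.8182×33/33 = 197.8182 rpm, sense flips to +
mesh 3 [84T→29T]: ω = 197.8182×84/29 = 572.9906 rpm, sense flips to −
mesh 4 [29T→25T]: ω = 572.9906×29/25 = 664.6691 rpm, sense flips to +
mesh 5 [87T→12T]: ω = 664.6691×87/12 = 4818.8509 rpm, sense flips to −
mesh 6 [12T→19T]: ω = 4818.8509×12/19 = 3043.4848 rpm, sense flips to +
signed output speed = +3043.4848 rpm

+3043.4848 rpm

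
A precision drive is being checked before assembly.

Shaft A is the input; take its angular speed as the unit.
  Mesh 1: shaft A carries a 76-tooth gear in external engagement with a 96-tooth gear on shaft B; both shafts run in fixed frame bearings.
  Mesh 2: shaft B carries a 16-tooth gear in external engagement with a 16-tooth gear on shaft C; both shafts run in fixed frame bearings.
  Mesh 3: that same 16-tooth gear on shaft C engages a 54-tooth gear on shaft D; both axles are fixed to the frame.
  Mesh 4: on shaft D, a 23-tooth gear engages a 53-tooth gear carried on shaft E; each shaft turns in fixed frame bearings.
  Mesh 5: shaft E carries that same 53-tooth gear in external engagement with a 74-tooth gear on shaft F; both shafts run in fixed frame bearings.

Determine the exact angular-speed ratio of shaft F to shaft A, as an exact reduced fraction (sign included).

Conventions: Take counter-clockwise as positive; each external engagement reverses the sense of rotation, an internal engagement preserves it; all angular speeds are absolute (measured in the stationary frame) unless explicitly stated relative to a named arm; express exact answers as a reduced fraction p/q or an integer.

-437/5994

class = fixed-axis compound train [5 meshes; 5 ratios multiply, 5 sense flips]
mesh 1 [76T→96T]: running ratio 19/24, sense −
mesh 2 [16T→16T]: running ratio 19/24, sense +
mesh 3 [16T→54T]: running ratio 19/81, sense −
mesh 4 [23T→53T]: running ratio 437/4293, sense +
mesh 5 [53T→74T]: running ratio 437/5994, sense −
ω_out/ω_in = -437/5994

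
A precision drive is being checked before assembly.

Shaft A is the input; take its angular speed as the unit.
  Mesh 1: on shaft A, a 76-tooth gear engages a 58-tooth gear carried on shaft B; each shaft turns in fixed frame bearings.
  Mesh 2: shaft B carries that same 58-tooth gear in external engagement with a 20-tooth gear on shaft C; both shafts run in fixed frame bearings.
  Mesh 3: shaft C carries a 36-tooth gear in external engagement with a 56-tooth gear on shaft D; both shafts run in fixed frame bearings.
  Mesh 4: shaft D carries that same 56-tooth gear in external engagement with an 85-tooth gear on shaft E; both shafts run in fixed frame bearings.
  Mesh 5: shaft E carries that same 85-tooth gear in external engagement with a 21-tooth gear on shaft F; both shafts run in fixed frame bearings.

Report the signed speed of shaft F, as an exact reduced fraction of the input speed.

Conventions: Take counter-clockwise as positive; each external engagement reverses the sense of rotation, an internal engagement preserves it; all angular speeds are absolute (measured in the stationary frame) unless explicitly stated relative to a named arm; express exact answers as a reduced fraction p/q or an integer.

-228/35

5-mesh fixed-axis compound train (all bearings frame-fixed)
mesh 1 [76T→58T]: |ω|/ω_in = 1×76/58 = 38/29, sense flips to −
mesh 2 [58T→20T]: |ω|/ω_in = (38/29)×58/20 = 19/5, sense flips to +
mesh 3 [36T→56T]: |ω|/ω_in = (19/5)×36/56 = 171/70, sense flips to −
mesh 4 [56T→85T]: |ω|/ω_in = (171/70)×56/85 = 684/425, sense flips to +
mesh 5 [85T→21T]: |ω|/ω_in = (684/425)×85/21 = 228/35, sense flips to −
signed output speed (× input speed) = -228/35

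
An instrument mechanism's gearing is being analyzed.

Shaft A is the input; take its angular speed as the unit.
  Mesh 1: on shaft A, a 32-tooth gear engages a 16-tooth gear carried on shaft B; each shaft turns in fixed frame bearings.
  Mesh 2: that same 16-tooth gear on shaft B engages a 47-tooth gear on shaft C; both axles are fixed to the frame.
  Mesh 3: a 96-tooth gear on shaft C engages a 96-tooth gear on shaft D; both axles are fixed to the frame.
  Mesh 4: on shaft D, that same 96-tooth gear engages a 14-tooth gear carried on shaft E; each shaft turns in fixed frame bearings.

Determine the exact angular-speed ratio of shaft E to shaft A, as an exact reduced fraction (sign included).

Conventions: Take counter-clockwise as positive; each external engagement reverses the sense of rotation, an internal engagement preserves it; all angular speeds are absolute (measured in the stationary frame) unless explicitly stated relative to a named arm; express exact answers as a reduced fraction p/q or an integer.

1536/329

class = fixed-axis compound train [4 meshes; 4 ratios multiply, 4 sense flips]
mesh 1 [32T→16T]: running ratio 2, sense −
mesh 2 [16T→47T]: running ratio 32/47, sense +
mesh 3 [96T→96T]: running ratio 32/47, sense −
mesh 4 [96T→14T]: running ratio 1536/329, sense +
ω_out/ω_in = 1536/329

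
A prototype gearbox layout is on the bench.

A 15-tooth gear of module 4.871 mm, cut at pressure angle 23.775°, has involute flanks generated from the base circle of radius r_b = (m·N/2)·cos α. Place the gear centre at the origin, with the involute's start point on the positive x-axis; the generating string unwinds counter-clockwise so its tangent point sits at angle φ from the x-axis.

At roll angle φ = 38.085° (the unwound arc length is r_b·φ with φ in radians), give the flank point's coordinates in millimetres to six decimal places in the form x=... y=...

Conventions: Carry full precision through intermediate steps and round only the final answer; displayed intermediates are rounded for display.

x=40.021968 y=3.130589

topology: single-mesh involute geometry — m = 4.871, N = 15
pitch radius r_p = m·N/2 = 4.871·15/2 = 36.532500
base radius r_b = r_p·cos α = 36.532500·cos 23.775° = 33.432194
roll angle φ = 38.085° = 0.66470865 rad
x = r_b·(cos φ + φ·sin φ) = 40.021968
y = r_b·(sin φ − φ·cos φ) = 3.130589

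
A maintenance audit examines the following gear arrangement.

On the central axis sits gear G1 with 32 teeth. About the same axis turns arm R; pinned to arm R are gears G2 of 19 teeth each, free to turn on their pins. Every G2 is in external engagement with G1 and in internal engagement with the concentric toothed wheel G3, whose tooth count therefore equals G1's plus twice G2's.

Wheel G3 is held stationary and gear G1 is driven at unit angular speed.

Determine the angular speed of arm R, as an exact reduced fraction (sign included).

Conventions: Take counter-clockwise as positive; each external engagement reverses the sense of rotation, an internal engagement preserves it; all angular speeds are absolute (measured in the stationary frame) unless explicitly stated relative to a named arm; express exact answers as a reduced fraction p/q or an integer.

16/51

recognized (axles ride arm R): planetary set, 32/19/70 teeth
ring teeth: 32 + 2·19 = 70
32(ω_sun−ω_arm) = −70(ω_ring−ω_arm),  ω_ring = 0, ω_sun = 1
32(1−ω_arm) = −70(0−ω_arm)  ⇒  102·ω_arm = 32  ⇒  ω_arm = 16/51
exact speed ratio = 16/51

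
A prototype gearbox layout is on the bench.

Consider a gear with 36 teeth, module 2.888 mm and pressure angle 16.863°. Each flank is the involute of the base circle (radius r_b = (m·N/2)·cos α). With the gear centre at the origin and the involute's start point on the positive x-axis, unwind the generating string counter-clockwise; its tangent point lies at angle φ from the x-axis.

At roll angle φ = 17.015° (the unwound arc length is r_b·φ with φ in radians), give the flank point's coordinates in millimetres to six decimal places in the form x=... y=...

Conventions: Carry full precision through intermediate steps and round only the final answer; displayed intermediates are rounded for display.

recognized (one wheel, involute flank): single-mesh tooth geometry, m = 2.888, N = 36
pitch radius r_p = m·N/2 = 2.888·36/2 = 51.984000
base radius r_b = r_p·cos α = 51.984000·cos 16.863° = 49.748746
roll angle φ = 17.015° = 0.29696777 rad
x = r_b·(cos φ + φ·sin φ) = 51.894285
y = r_b·(sin φ − φ·cos φ) = 0.430481

x=51.894285 y=0.430481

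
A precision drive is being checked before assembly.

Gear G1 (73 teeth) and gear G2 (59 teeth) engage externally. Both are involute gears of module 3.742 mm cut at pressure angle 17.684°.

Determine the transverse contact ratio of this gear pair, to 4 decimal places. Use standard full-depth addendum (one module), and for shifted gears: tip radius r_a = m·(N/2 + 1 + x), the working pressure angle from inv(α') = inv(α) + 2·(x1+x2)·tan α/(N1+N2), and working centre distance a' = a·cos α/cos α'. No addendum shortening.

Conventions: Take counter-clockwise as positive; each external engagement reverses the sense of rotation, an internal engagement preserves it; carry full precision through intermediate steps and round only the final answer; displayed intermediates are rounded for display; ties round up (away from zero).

class = single-mesh tooth geometry [involute pair 73T × 59T, m = 3.742]
base radii: r_b1 = 130.128954, r_b2 = 105.172716
tip radii: r_a1 = 140.325000, r_a2 = 114.131000
no profile shift: α' = α, a' = a
action lengths: √(r_a1²−r_b1²) = 52.512483, √(r_a2²−r_b2²) = 44.323638
base pitch p_b = π·m·cos α = 11.200333
CR = (52.512483 + 44.323638 − 246.972000·sin 17.68400°)/11.200333 = 1.947636
contact ratio ≈ 1.9476

1.9476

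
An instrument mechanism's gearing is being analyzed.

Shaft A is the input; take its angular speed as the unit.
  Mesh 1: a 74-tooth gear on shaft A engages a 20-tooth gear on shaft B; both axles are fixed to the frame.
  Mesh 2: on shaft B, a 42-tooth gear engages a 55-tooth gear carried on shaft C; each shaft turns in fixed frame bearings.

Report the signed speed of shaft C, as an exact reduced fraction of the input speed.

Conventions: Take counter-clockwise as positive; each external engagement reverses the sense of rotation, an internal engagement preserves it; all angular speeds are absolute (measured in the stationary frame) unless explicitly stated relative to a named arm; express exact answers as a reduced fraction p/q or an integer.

777/275

2-mesh fixed-axis compound train (all bearings frame-fixed)
mesh 1 [74T→20T]: |ω|/ω_in = 1×74/20 = 37/10, sense flips to −
mesh 2 [42T→55T]: |ω|/ω_in = (37/10)×42/55 = 777/275, sense flips to +
signed output speed (× input speed) = 777/275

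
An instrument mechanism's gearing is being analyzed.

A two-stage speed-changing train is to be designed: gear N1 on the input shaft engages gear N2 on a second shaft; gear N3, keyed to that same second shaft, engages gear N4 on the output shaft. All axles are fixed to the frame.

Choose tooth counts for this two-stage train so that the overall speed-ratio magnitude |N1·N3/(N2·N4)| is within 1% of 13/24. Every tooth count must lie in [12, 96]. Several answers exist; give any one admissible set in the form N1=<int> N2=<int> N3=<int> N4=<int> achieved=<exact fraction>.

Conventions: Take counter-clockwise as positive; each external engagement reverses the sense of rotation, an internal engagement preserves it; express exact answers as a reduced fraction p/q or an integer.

2-stage fixed-axis compound train for ratio 13/24
target = 13/24 in lowest terms: an exact hit needs N1·N3 = k·13 and N2·N4 = k·24 for one integer k, every count in [12, 96]; additionally prefer no 1:1 stage (N1 ≠ N2, N3 ≠ N4)
k = 1…11: no 1:1-free in-range split of k·13 and k·24 into factor pairs; take k = 12
k = 12: N1·N3 = 156 = 12·13, N2·N4 = 288 = 24·12
achieved = 12·13/(24·12) = 13/24; |achieved − target| = 0 ≤ 13/2400 ✓

N1=12 N2=24 N3=13 N4=12 achieved=13/24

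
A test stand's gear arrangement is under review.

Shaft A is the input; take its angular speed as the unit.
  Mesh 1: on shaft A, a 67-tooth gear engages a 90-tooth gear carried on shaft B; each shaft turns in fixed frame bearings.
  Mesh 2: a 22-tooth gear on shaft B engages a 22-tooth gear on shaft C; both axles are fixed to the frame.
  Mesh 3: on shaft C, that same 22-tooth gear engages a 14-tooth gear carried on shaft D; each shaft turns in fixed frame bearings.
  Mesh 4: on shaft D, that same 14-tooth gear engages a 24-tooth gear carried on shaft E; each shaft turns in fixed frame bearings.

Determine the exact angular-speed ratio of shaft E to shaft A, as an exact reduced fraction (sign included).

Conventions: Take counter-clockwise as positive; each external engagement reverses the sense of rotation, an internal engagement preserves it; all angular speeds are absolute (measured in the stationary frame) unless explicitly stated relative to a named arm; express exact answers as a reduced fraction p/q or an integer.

class = fixed-axis compound train [4 meshes; 4 ratios multiply, 4 sense flips]
mesh 1 [67T→90T]: running ratio 67/90, sense −
mesh 2 [22T→22T]: running ratio 67/90, sense +
mesh 3 [22T→14T]: running ratio 737/630, sense −
mesh 4 [14T→24T]: running ratio 737/1080, sense +
ω_out/ω_in = 737/1080

737/1080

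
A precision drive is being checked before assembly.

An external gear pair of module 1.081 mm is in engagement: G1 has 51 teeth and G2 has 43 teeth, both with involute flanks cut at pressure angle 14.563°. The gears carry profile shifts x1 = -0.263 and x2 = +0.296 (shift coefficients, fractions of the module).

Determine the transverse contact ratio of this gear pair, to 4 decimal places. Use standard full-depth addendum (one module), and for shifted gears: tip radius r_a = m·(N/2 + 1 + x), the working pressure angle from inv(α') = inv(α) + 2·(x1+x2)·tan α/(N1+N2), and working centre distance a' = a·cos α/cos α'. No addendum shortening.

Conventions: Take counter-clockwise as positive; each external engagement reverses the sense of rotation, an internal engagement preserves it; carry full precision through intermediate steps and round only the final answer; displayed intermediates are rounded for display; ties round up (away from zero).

class = single-mesh tooth geometry [involute pair 51T × 43T, m = 1.081]
base radii: r_b1 = 26.679869, r_b2 = 22.494791
tip radii: r_a1 = 28.362197, r_a2 = 24.642476
inv(α') = inv(14.563°) + 2·(-0.263+0.296)·tan α/(51+43) = 0.00580113  ⇒  α' = 14.71616°
a' = a·cos α / cos α' = 50.8070·cos 14.563°/cos 14.71616° = 50.842490
action lengths: √(r_a1²−r_b1²) = 9.622828, √(r_a2²−r_b2²) = 10.061610
base pitch p_b = π·m·cos α = 3.286952
CR = (9.622828 + 10.061610 − 50.842490·sin 14.71616°)/3.286952 = 2.059318
contact ratio ≈ 2.0593

2.0593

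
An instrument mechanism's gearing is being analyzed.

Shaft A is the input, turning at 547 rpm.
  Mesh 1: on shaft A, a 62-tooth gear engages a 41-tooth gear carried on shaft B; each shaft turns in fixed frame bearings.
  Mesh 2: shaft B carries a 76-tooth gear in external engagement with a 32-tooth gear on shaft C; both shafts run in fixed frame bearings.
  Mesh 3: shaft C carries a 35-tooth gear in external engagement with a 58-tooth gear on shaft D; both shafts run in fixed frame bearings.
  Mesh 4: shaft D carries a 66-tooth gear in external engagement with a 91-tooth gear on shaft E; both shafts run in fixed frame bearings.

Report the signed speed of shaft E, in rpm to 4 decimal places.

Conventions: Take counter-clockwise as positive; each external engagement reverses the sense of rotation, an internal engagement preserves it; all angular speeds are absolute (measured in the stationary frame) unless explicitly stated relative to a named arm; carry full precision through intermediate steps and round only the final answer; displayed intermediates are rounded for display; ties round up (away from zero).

+859.8078 rpm

class = fixed-axis compound train [4 meshes; 4 ratios multiply, 4 sense flips]
mesh 1 [62T→41T]: ω = 547.0000×62/41 = 827.1707 rpm, sense flips to −
mesh 2 [76T→32T]: ω = 827.1707×76/32 = 1964.5305 rpm, sense flips to +
mesh 3 [35T→58T]: ω = 1964.5305×35/58 = 1185.4925 rpm, sense flips to −
mesh 4 [66T→91T]: ω = 1185.4925×66/91 = 859.8078 rpm, sense flips to +
signed output speed = +859.8078 rpm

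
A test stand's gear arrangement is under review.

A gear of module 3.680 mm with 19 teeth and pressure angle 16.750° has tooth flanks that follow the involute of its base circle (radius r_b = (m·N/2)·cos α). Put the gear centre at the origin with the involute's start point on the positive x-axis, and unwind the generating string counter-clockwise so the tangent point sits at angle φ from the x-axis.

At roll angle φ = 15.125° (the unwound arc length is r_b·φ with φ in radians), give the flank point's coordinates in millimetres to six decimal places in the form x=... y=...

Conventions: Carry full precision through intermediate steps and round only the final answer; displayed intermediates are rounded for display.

topology: single-mesh involute geometry — m = 3.680, N = 19
pitch radius r_p = m·N/2 = 3.680·19/2 = 34.960000
base radius r_b = r_p·cos α = 34.960000·cos 16.750° = 33.476695
roll angle φ = 15.125° = 0.26398105 rad
x = r_b·(cos φ + φ·sin φ) = 34.622881
y = r_b·(sin φ − φ·cos φ) = 0.203850

x=34.622881 y=0.203850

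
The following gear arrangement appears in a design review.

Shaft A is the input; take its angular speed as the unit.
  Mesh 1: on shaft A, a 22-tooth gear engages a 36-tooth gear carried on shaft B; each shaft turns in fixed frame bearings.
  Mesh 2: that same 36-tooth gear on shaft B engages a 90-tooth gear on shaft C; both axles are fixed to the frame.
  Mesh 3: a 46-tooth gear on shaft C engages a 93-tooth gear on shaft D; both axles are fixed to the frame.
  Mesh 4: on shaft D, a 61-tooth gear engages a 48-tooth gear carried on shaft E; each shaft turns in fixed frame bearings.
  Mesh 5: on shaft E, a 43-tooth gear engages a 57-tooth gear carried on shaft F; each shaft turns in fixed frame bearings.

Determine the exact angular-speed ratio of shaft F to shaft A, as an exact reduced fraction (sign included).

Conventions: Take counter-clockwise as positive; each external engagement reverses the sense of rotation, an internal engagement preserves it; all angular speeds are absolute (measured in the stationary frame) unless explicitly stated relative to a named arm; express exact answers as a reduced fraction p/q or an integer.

class = fixed-axis compound train [5 meshes; 5 ratios multiply, 5 sense flips]
mesh 1 [22T→36T]: running ratio 11/18, sense −
mesh 2 [36T→90T]: running ratio 11/45, sense +
mesh 3 [46T→93T]: running ratio 506/4185, sense −
mesh 4 [61T→48T]: running ratio 15433/100440, sense +
mesh 5 [43T→57T]: running ratio 663619/5725080, sense −
ω_out/ω_in = -663619/5725080

-663619/5725080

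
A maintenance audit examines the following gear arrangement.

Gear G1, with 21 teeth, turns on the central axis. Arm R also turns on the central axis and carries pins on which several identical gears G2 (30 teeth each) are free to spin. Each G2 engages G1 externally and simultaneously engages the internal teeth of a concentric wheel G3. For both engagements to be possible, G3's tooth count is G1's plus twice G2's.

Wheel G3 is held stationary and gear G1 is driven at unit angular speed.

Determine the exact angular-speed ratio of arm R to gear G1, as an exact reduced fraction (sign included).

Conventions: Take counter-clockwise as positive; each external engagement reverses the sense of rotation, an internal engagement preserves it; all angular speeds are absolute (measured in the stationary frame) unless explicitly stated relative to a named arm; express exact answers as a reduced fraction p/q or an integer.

7/34

recognized (axles ride arm R): planetary set, 21/30/81 teeth
ring teeth: 21 + 2·30 = 81
21(ω_sun−ω_arm) = −81(ω_ring−ω_arm),  ω_ring = 0, ω_sun = 1
21(1−ω_arm) = −81(0−ω_arm)  ⇒  102·ω_arm = 21  ⇒  ω_arm = 7/34
ω_out/ω_in = 7/34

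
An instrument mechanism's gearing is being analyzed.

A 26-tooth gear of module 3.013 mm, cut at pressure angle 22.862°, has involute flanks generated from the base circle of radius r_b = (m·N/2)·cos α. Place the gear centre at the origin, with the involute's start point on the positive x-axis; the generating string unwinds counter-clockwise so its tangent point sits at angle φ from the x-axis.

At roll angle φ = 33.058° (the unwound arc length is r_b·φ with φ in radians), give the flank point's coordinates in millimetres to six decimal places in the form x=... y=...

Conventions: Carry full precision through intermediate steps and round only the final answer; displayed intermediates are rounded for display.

x=41.608653 y=2.234728

recognized (one wheel, involute flank): single-mesh tooth geometry, m = 3.013, N = 26
pitch radius r_p = m·N/2 = 3.013·26/2 = 39.169000
base radius r_b = r_p·cos α = 39.169000·cos 22.862° = 36.092012
roll angle φ = 33.058° = 0.57697094 rad
x = r_b·(cos φ + φ·sin φ) = 41.608653
y = r_b·(sin φ − φ·cos φ) = 2.234728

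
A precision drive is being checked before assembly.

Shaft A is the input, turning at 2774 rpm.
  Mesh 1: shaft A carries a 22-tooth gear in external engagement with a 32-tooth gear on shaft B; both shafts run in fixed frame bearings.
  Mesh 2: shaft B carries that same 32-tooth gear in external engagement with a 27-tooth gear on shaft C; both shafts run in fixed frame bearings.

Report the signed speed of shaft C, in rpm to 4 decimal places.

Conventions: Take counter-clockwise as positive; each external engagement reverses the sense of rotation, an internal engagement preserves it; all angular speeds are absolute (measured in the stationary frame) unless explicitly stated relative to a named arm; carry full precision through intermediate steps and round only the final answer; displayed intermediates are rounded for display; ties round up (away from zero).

class = fixed-axis compound train [2 meshes; 2 ratios multiply, 2 sense flips]
mesh 1 [22T→32T]: ω = 2774.0000×22/32 = 1907.1250 rpm, sense flips to −
mesh 2 [32T→27T]: ω = 1907.1250×32/27 = 2260.2963 rpm, sense flips to +
signed output speed = +2260.2963 rpm

+2260.2963 rpm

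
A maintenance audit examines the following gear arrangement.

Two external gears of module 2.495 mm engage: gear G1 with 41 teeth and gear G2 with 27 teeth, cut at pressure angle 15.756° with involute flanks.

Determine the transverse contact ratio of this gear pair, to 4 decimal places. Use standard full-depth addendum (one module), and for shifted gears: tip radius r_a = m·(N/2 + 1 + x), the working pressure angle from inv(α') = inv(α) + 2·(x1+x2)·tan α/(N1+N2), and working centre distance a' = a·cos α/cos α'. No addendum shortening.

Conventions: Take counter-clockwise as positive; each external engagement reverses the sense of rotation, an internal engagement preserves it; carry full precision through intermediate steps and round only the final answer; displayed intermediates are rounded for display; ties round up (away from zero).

1.9011

recognized (one external pair, fixed centres): single-mesh tooth geometry, m = 2.495, N1 = 41, N2 = 27
base radii: r_b1 = 49.225725, r_b2 = 32.416941
tip radii: r_a1 = 53.642500, r_a2 = 36.177500
no profile shift: α' = α, a' = a
action lengths: √(r_a1²−r_b1²) = 21.315389, √(r_a2²−r_b2²) = 16.060929
base pitch p_b = π·m·cos α = 7.543765
CR = (21.315389 + 16.060929 − 84.830000·sin 15.75600°)/7.543765 = 1.901103
contact ratio ≈ 1.9011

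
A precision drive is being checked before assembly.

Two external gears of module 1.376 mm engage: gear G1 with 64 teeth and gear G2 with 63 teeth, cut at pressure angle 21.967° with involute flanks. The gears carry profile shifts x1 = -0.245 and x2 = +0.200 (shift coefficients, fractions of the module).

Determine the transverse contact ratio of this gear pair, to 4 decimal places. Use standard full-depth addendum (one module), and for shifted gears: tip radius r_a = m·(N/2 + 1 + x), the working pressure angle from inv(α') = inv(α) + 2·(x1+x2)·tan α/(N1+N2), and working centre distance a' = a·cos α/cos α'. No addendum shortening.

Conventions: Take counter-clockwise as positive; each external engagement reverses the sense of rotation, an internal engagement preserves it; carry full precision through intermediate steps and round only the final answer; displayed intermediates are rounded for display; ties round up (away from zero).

class = single-mesh tooth geometry [involute pair 64T × 63T, m = 1.376]
base radii: r_b1 = 40.835253, r_b2 = 40.197202
tip radii: r_a1 = 45.070880, r_a2 = 44.995200
inv(α') = inv(21.967°) + 2·(-0.245+0.200)·tan α/(64+63) = 0.01967409  ⇒  α' = 21.86582°
a' = a·cos α / cos α' = 87.3760·cos 21.967°/cos 21.86582° = 87.313944
action lengths: √(r_a1²−r_b1²) = 19.075281, √(r_a2²−r_b2²) = 20.217640
base pitch p_b = π·m·cos α = 4.008992
CR = (19.075281 + 20.217640 − 87.313944·sin 21.86582°)/4.008992 = 1.689756
contact ratio ≈ 1.6898

1.6898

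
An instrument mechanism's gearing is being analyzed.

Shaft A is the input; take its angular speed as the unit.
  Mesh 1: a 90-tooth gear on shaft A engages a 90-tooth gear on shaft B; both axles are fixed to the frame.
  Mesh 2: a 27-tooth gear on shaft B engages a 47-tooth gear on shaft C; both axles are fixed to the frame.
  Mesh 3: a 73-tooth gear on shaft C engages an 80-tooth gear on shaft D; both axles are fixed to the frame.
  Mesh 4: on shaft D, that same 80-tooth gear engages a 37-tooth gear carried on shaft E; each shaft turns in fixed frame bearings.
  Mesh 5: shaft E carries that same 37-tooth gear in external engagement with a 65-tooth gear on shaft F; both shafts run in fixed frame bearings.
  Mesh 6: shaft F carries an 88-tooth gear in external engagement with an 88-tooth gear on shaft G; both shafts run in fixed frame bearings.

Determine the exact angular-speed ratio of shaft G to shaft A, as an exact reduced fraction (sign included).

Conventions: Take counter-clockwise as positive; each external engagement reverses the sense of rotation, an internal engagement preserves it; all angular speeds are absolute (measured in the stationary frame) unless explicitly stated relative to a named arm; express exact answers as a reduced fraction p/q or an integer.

class = fixed-axis compound train [6 meshes; 6 ratios multiply, 6 sense flips]
mesh 1 [90T→90T]: running ratio 1, sense −
mesh 2 [27T→47T]: running ratio 27/47, sense +
mesh 3 [73T→80T]: running ratio 1971/3760, sense −
mesh 4 [80T→37T]: running ratio 1971/1739, sense +
mesh 5 [37T→65T]: running ratio 1971/3055, sense −
mesh 6 [88T→88T]: running ratio 1971/3055, sense +
ω_out/ω_in = 1971/3055

1971/3055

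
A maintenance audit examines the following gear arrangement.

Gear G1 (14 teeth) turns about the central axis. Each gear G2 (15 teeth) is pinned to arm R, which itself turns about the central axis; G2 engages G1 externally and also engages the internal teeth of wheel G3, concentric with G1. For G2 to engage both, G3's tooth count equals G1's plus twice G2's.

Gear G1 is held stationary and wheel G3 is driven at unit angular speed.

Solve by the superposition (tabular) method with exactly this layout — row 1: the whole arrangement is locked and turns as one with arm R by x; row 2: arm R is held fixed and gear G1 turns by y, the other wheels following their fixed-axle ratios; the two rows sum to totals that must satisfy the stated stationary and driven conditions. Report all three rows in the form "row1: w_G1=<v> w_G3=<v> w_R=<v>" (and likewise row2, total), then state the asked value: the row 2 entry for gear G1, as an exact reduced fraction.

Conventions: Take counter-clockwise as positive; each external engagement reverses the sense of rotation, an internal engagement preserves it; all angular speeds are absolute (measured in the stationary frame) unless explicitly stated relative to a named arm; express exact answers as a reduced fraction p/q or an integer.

class = planetary set [G3 = 14+2·15 = 44; Willis about the carrier]
superposition row 1 [locked train]: every member turns x
row 2 (arm held, sun turns y): ω_ring = −(14/44)·y, ω_arm = 0
boundary: total ω_sun = x + y = 0 and total ω_ring = x − (14/44)·y = 1  ⇒  y = -22/29, x = 22/29
row 2 ring = −(14/44)·(-22/29) = 7/29
totals (row 1 + row 2): sun 22/29 + (-22/29) = 0, ring 22/29 + 7/29 = 1, arm 22/29 + 0 = 22/29
asked cell (row2, sun) = -22/29

row1: w_G1=22/29 w_G3=22/29 w_R=22/29
row2: w_G1=-22/29 w_G3=7/29 w_R=0
total: w_G1=0 w_G3=1 w_R=22/29
asked value: -22/29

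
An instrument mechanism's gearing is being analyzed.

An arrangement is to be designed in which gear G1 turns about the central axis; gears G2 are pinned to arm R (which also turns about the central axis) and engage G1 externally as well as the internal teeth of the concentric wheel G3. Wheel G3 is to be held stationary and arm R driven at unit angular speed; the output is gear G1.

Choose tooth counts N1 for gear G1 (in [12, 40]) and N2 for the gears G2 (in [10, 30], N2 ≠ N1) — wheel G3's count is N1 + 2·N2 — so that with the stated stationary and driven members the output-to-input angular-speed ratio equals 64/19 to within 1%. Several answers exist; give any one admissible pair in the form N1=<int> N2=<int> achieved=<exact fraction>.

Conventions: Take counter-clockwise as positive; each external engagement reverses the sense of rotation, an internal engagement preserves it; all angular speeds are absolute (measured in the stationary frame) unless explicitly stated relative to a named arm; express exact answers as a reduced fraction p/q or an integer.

N1=19 N2=13 achieved=64/19

design class (target 64/19): planetary set
Willis with ω_ring = 0: ω_sun/ω_arm = (N1+N3)/N1; set equal to 64/19  ⇒  N3/N1 = 64/19 − 1 = 45/19
N3 = N1 + 2·N2  ⇒  N2/N1 = (N3/N1 − 1)/2 = (45/19 − 1)/2 = 13/19
smallest multiple with N1 ≥ 12 and N2 ≥ 10: k = 1  ⇒  N1 = 1·19 = 19, N2 = 1·13 = 13 (N1 ≤ 40, N2 ≤ 30, N2 ≠ N1 ✓), N3 = 19 + 2·13 = 45
check: (N1+N3)/N1 with N1 = 19, N3 = 45 gives 64/19; |achieved − target| = 0 ≤ 16/475 ✓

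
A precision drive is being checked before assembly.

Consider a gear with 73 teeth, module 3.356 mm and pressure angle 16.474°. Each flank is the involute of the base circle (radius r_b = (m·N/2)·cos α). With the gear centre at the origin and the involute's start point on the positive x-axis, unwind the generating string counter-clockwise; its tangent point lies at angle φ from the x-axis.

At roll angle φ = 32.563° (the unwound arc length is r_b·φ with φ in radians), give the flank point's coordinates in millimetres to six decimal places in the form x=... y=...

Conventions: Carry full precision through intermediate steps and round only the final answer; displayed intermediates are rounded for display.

x=134.931533 y=6.958267

recognized (one wheel, involute flank): single-mesh tooth geometry, m = 3.356, N = 73
pitch radius r_p = m·N/2 = 3.356·73/2 = 122.494000
base radius r_b = r_p·cos α = 122.494000·cos 16.474° = 117.465440
roll angle φ = 32.563° = 0.56833156 rad
x = r_b·(cos φ + φ·sin φ) = 134.931533
y = r_b·(sin φ − φ·cos φ) = 6.958267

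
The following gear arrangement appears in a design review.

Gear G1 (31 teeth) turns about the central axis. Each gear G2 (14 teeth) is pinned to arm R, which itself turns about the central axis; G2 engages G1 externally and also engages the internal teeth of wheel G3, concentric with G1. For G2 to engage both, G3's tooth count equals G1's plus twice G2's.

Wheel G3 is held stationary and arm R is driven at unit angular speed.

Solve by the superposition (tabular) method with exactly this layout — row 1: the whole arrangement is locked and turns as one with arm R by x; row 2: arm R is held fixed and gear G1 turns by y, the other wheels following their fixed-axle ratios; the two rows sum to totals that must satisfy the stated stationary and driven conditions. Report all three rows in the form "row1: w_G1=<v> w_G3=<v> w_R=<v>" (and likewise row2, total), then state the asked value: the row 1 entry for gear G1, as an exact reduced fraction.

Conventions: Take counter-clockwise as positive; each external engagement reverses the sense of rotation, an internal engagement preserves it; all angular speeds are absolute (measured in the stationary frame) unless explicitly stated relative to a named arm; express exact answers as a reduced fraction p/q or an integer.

row1: w_G1=1 w_G3=1 w_R=1
row2: w_G1=59/31 w_G3=-1 w_R=0
total: w_G1=90/31 w_G3=0 w_R=1
asked value: 1

recognized (axles ride arm R): planetary set, 31/14/59 teeth
row 1: whole set turns with the arm by x
row 2 — arm fixed, fixed-axis ratios: sun y, ring −(31/59)·y, arm 0
boundary: total ω_ring = x − (31/59)·y = 0 and total ω_arm = x = 1  ⇒  y = 59/31, x = 1
row 2 ring = −(31/59)·59/31 = -1
totals (row 1 + row 2): sun 1 + 59/31 = 90/31, ring 1 + (-1) = 0, arm 1 + 0 = 1
asked cell (row1, sun) = 1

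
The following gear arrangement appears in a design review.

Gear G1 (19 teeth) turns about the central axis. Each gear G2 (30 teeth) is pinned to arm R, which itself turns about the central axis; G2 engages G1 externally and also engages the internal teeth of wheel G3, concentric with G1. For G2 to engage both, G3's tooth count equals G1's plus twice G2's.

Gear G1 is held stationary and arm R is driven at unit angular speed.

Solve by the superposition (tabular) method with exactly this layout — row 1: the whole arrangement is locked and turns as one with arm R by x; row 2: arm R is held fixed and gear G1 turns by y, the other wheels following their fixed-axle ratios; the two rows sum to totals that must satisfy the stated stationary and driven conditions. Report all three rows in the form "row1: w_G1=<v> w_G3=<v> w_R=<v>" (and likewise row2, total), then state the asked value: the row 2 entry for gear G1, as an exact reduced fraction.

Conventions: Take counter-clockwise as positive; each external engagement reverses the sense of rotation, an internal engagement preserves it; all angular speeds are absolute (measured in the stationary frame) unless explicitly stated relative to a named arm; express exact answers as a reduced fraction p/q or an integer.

row1: w_G1=1 w_G3=1 w_R=1
row2: w_G1=-1 w_G3=19/79 w_R=0
total: w_G1=0 w_G3=98/79 w_R=1
asked value: -1

planetary set (19T centre, 30T on arm, 79T internal) — Willis relation
row 1 — lock + rotate with arm: ω_sun = ω_ring = ω_arm = x
row 2 (arm held, sun turns y): ω_ring = −(19/79)·y, ω_arm = 0
boundary: total ω_sun = x + y = 0 and total ω_arm = x = 1  ⇒  y = -1, x = 1
row 2 ring = −(19/79)·(-1) = 19/79
totals (row 1 + row 2): sun 1 + (-1) = 0, ring 1 + 19/79 = 98/79, arm 1 + 0 = 1
asked cell (row2, sun) = -1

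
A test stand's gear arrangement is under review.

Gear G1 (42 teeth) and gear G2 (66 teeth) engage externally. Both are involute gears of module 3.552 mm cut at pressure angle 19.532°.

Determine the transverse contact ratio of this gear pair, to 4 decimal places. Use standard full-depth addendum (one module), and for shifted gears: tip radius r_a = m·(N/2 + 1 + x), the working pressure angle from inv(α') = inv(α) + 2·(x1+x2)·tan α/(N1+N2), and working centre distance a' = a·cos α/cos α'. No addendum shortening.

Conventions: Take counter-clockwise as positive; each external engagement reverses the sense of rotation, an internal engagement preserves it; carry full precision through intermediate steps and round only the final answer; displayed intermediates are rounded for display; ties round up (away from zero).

1.7869

single-mesh involute tooth geometry (42T engaging 66T at module 3.552)
base radii: r_b1 = 70.299597, r_b2 = 110.470795
tip radii: r_a1 = 78.144000, r_a2 = 120.768000
no profile shift: α' = α, a' = a
action lengths: √(r_a1²−r_b1²) = 34.124059, √(r_a2²−r_b2²) = 48.796653
base pitch p_b = π·m·cos α = 10.516795
CR = (34.124059 + 48.796653 − 191.808000·sin 19.53200°)/10.516795 = 1.786943
contact ratio ≈ 1.7869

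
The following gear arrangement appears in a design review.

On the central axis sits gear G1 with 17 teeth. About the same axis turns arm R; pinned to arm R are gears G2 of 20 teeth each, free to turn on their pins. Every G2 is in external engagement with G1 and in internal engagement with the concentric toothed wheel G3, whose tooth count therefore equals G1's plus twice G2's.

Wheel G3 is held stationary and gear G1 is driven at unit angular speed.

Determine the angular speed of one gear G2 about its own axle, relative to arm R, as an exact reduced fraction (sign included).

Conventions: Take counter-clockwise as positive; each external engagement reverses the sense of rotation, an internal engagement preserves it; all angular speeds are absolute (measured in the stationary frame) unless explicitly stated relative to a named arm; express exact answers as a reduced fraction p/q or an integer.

recognized (axles ride arm R): planetary set, 17/20/57 teeth
ring teeth: 17 + 2·20 = 57
17(ω_sun−ω_arm) = −57(ω_ring−ω_arm),  ω_ring = 0, ω_sun = 1
17(1−ω_arm) = −57(0−ω_arm)  ⇒  74·ω_arm = 17  ⇒  ω_arm = 17/74
sun–planet mesh: 17·(1−17/74) = −20·(ω_p−ω_arm)  ⇒  ω_p−ω_arm = -969/1480
exact speed ratio = -969/1480

-969/1480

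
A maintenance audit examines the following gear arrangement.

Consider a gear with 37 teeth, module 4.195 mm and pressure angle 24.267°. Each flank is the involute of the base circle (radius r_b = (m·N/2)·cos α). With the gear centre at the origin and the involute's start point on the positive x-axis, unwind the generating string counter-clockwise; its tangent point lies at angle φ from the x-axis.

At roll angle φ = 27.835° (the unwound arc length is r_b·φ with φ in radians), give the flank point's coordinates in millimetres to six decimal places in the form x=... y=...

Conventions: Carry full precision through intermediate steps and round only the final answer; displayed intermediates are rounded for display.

x=78.612911 y=2.640748

recognized (one wheel, involute flank): single-mesh tooth geometry, m = 4.195, N = 37
pitch radius r_p = m·N/2 = 4.195·37/2 = 77.607500
base radius r_b = r_p·cos α = 77.607500·cos 24.267° = 70.750112
roll angle φ = 27.835° = 0.48581240 rad
x = r_b·(cos φ + φ·sin φ) = 78.612911
y = r_b·(sin φ − φ·cos φ) = 2.640748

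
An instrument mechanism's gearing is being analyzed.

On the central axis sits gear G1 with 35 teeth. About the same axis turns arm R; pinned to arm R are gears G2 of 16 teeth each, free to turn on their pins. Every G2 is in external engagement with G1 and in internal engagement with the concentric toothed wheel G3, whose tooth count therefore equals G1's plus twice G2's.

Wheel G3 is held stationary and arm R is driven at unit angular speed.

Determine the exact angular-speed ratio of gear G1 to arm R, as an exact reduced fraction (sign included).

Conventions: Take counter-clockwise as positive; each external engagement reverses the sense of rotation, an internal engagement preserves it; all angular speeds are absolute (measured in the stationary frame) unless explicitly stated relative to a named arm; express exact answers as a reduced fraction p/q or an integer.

102/35

topology: planetary set — G1 35T / G2 16T / G3 67T, arm = carrier (Willis)
ring teeth: 35 + 2·16 = 67
35(ω_sun−ω_arm) = −67(ω_ring−ω_arm),  ω_ring = 0, ω_arm = 1
ω_sun = 1 − (67/35)(0−1) = 102/35
ω_out/ω_in = 102/35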